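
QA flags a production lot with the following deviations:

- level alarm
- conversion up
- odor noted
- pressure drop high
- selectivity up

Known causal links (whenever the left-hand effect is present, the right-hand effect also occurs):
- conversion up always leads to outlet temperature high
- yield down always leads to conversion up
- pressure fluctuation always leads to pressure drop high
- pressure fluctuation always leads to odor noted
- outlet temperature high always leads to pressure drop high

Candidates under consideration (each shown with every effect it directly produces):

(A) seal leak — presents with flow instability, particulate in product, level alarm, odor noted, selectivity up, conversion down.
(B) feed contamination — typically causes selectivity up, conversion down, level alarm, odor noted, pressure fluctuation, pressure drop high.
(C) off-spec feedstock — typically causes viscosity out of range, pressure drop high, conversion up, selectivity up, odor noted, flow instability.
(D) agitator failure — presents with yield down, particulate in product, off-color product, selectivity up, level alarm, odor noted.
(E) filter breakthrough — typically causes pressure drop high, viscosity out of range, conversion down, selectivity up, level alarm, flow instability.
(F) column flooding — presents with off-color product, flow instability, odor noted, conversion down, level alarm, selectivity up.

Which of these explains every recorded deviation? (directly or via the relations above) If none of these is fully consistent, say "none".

D

Checking each candidate against the observations:
(A) seal leak — fails on conversion up, pressure drop high (predicts conversion down, not conversion up)
(B) feed contamination — level alarm +; conversion up -; odor noted +; pressure drop high +; selectivity up +
(C) off-spec feedstock — level alarm -; conversion up +; odor noted +; pressure drop high +; selectivity up +
(D) agitator failure — accounts for every observation (conversion up via yield down → conversion up)
(E) filter breakthrough — fails on conversion up, odor noted (predicts conversion down, not conversion up)
(F) column flooding — fails on conversion up, pressure drop high (predicts conversion down, not conversion up)
Only (D) is consistent with every observation.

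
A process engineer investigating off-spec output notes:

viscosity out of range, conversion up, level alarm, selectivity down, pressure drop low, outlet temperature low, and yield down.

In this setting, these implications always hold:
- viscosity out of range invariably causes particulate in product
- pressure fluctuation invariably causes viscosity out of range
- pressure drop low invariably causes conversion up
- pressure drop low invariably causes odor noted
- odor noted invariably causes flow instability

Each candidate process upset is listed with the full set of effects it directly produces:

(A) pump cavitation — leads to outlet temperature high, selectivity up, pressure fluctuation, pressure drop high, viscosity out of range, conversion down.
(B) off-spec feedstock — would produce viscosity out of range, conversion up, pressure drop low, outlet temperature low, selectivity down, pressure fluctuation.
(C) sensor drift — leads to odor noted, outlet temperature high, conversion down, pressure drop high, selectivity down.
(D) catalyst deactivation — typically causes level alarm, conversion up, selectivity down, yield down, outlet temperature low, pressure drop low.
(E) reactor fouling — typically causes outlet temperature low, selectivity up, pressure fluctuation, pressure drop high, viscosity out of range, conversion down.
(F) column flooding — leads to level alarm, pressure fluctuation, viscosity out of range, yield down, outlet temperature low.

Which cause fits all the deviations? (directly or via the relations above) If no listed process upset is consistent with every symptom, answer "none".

none

For each candidate, compare predicted effects to what was observed:
(A) pump cavitation — fails on conversion up, level alarm, selectivity down, pressure drop low, outlet temperature low, yield down (predicts conversion down, not conversion up; predicts selectivity up, not selectivity down; predicts pressure drop high, not pressure drop low; predicts outlet temperature high, not outlet temperature low)
(B) off-spec feedstock — viscosity out of range ✓; conversion up ✓; level alarm ✗; selectivity down ✓; pressure drop low ✓; outlet temperature low ✓; yield down ✗
(C) sensor drift — fails on viscosity out of range, conversion up, level alarm, pressure drop low, outlet temperature low, yield down (predicts conversion down, not conversion up; predicts pressure drop high, not pressure drop low; predicts outlet temperature high, not outlet temperature low)
(D) catalyst deactivation — viscosity out of range ✗; conversion up ✓; level alarm ✓; selectivity down ✓; pressure drop low ✓; outlet temperature low ✓; yield down ✓
(E) reactor fouling — fails on conversion up, level alarm, selectivity down, pressure drop low, yield down (predicts conversion down, not conversion up; predicts selectivity up, not selectivity down; predicts pressure drop high, not pressure drop low)
(F) column flooding — viscosity out of range ✓; conversion up ✗; level alarm ✓; selectivity down ✗; pressure drop low ✗; outlet temperature low ✓; yield down ✓
No candidate is consistent with all observations.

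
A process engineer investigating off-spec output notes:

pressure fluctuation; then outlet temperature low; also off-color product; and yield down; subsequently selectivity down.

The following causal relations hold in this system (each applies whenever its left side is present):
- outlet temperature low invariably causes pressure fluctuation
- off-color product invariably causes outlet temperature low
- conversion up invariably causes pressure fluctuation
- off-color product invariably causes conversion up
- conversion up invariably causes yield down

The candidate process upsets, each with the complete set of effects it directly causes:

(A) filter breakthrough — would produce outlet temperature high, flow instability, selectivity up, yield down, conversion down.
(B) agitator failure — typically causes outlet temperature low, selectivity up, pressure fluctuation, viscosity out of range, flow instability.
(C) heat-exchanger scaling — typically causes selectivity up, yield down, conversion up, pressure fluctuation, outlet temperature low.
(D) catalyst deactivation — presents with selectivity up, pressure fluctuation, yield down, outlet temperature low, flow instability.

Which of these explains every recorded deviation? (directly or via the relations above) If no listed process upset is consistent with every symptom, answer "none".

For each candidate, compare predicted effects to what was observed:
(A) filter breakthrough — pressure fluctuation -; outlet temperature low -; off-color product -; yield down +; selectivity down -
(B) agitator failure — fails on off-color product, yield down, selectivity down (predicts selectivity up, not selectivity down)
(C) heat-exchanger scaling — fails on off-color product, selectivity down (predicts selectivity up, not selectivity down)
(D) catalyst deactivation — fails on off-color product, selectivity down (predicts selectivity up, not selectivity down)
None of the listed candidates fits everything.

none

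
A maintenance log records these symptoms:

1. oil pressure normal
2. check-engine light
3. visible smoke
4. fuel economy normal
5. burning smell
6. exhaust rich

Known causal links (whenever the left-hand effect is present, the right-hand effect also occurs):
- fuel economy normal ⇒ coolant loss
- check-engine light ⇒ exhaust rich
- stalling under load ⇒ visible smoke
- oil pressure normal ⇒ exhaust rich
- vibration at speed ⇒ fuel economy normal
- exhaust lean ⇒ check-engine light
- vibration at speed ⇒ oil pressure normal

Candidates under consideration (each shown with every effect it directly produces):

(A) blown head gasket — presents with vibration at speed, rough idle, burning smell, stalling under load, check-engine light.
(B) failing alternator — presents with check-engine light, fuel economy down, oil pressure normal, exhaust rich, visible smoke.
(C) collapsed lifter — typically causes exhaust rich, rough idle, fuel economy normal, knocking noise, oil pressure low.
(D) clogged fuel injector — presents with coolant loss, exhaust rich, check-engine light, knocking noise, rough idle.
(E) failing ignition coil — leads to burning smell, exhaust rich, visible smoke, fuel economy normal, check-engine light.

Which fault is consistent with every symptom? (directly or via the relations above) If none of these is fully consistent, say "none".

A

Checking each candidate against the observations:
(A) blown head gasket — oil pressure normal match (through vibration at speed → oil pressure normal); check-engine light match; visible smoke match (through stalling under load → visible smoke); fuel economy normal match (through vibration at speed → fuel economy normal); burning smell match; exhaust rich match (through check-engine light → exhaust rich)
(B) failing alternator — fails on fuel economy normal, burning smell (predicts fuel economy down, not fuel economy normal)
(C) collapsed lifter — oil pressure normal miss; check-engine light miss; visible smoke miss; fuel economy normal match; burning smell miss; exhaust rich match
(D) clogged fuel injector — does not account for oil pressure normal, visible smoke, fuel economy normal, burning smell
(E) failing ignition coil — does not account for oil pressure normal
(A) is the only candidate with no mismatches.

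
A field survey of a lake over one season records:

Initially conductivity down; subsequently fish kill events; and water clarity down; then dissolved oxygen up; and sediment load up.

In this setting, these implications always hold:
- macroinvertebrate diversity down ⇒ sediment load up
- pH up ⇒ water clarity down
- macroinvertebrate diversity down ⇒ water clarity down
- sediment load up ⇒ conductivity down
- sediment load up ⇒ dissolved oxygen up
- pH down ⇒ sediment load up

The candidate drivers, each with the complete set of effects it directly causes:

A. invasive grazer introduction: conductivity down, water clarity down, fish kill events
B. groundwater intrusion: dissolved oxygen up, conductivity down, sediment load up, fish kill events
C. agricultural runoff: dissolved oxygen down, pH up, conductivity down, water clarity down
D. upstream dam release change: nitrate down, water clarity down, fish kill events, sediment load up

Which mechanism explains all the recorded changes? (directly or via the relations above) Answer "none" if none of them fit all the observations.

Testing each hypothesis:
(A) invasive grazer introduction — does not account for dissolved oxygen up, sediment load up
(B) groundwater intrusion — conductivity down +; fish kill events +; water clarity down -; dissolved oxygen up +; sediment load up +
(C) agricultural runoff — fails on fish kill events, dissolved oxygen up, sediment load up (predicts dissolved oxygen down, not dissolved oxygen up)
(D) upstream dam release change — conductivity down + (through sediment load up → conductivity down); fish kill events +; water clarity down +; dissolved oxygen up + (through sediment load up → dissolved oxygen up); sediment load up +
(D) is the only candidate with no mismatches.

D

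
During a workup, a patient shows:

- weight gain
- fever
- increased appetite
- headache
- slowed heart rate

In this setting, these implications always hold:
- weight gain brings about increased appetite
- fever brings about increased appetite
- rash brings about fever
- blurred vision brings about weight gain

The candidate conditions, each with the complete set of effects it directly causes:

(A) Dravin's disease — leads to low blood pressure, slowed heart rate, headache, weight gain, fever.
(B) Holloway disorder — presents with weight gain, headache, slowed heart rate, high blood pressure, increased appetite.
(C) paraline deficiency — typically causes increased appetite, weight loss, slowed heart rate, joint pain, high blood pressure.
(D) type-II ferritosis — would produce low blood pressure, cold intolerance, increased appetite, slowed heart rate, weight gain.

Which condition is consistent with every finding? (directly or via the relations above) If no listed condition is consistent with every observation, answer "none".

A

Checking each candidate against the observations:
(A) Dravin's disease — weight gain ✓; fever ✓; increased appetite ✓ (through fever → increased appetite); headache ✓; slowed heart rate ✓
(B) Holloway disorder — does not account for fever
(C) paraline deficiency — weight gain ✗; fever ✗; increased appetite ✓; headache ✗; slowed heart rate ✓
(D) type-II ferritosis — weight gain ✓; fever ✗; increased appetite ✓; headache ✗; slowed heart rate ✓
Only (A) is consistent with every observation.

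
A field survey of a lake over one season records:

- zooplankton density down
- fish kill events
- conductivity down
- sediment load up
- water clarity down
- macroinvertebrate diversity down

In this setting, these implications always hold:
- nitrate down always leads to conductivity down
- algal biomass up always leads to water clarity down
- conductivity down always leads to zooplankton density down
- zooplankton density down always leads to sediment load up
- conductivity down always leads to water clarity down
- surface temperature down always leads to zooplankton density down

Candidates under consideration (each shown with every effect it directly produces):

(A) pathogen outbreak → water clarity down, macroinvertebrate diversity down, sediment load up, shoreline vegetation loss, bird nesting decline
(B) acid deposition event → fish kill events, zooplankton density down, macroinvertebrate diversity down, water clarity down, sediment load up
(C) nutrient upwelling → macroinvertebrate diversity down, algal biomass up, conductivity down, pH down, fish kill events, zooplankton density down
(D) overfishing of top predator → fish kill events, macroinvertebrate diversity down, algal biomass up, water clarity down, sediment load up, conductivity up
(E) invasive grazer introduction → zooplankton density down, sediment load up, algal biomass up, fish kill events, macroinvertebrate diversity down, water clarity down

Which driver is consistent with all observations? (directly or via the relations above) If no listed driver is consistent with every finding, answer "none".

Per-candidate check:
(A) pathogen outbreak — zooplankton density down ✗; fish kill events ✗; conductivity down ✗; sediment load up ✓; water clarity down ✓; macroinvertebrate diversity down ✓
(B) acid deposition event — zooplankton density down ✓; fish kill events ✓; conductivity down ✗; sediment load up ✓; water clarity down ✓; macroinvertebrate diversity down ✓
(C) nutrient upwelling — zooplankton density down ✓; fish kill events ✓; conductivity down ✓; sediment load up ✓ (via zooplankton density down → sediment load up); water clarity down ✓ (via algal biomass up → water clarity down); macroinvertebrate diversity down ✓
(D) overfishing of top predator — fails on zooplankton density down, conductivity down (predicts conductivity up, not conductivity down)
(E) invasive grazer introduction — zooplankton density down ✓; fish kill events ✓; conductivity down ✗; sediment load up ✓; water clarity down ✓; macroinvertebrate diversity down ✓
(C) alone accounts for all the evidence.

C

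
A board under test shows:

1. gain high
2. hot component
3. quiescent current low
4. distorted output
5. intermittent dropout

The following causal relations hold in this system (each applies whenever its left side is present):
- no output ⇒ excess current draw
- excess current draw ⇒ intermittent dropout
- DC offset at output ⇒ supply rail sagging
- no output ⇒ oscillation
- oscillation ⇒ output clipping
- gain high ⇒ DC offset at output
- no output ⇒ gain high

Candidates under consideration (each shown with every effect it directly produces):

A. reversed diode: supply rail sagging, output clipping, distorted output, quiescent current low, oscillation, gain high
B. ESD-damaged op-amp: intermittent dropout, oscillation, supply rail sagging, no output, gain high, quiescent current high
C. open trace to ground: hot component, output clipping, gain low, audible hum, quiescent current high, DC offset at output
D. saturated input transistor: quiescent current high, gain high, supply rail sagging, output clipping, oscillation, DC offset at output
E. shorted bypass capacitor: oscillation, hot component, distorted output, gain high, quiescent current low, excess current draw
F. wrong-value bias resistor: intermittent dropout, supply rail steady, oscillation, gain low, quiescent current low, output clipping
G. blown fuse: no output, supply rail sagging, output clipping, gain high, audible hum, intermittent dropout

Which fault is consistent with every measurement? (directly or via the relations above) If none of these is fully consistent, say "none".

Testing each hypothesis:
(A) reversed diode — gain high ✓; hot component ✗; quiescent current low ✓; distorted output ✓; intermittent dropout ✗
(B) ESD-damaged op-amp — gain high ✓; hot component ✗; quiescent current low ✗; distorted output ✗; intermittent dropout ✓
(C) open trace to ground — fails on gain high, quiescent current low, distorted output, intermittent dropout (predicts gain low, not gain high; predicts quiescent current high, not quiescent current low)
(D) saturated input transistor — fails on hot component, quiescent current low, distorted output, intermittent dropout (predicts quiescent current high, not quiescent current low)
(E) shorted bypass capacitor — gain high ✓; hot component ✓; quiescent current low ✓; distorted output ✓; intermittent dropout ✓ (through excess current draw → intermittent dropout)
(F) wrong-value bias resistor — gain high ✗; hot component ✗; quiescent current low ✓; distorted output ✗; intermittent dropout ✓
(G) blown fuse — gain high ✓; hot component ✗; quiescent current low ✗; distorted output ✗; intermittent dropout ✓
(E) is the only candidate with no mismatches.

E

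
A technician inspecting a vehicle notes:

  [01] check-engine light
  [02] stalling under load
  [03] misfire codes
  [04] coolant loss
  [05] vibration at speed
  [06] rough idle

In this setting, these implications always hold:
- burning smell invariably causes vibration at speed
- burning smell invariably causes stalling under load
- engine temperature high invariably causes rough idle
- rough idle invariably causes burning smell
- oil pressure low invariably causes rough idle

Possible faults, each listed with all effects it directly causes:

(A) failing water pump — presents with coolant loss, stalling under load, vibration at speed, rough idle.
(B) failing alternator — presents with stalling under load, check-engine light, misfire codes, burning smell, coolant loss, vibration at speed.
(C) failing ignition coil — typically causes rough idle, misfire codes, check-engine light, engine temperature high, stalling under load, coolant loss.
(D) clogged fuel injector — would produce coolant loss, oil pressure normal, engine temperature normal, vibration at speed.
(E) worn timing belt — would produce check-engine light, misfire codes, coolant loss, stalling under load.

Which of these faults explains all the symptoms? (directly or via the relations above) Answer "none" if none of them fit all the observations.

Per-candidate check:
(A) failing water pump — does not account for check-engine light, misfire codes
(B) failing alternator — does not account for rough idle
(C) failing ignition coil — check-engine light +; stalling under load +; misfire codes +; coolant loss +; vibration at speed + (via rough idle → burning smell → vibration at speed); rough idle +
(D) clogged fuel injector — check-engine light -; stalling under load -; misfire codes -; coolant loss +; vibration at speed +; rough idle -
(E) worn timing belt — does not account for vibration at speed, rough idle
(C) alone accounts for all the evidence.

C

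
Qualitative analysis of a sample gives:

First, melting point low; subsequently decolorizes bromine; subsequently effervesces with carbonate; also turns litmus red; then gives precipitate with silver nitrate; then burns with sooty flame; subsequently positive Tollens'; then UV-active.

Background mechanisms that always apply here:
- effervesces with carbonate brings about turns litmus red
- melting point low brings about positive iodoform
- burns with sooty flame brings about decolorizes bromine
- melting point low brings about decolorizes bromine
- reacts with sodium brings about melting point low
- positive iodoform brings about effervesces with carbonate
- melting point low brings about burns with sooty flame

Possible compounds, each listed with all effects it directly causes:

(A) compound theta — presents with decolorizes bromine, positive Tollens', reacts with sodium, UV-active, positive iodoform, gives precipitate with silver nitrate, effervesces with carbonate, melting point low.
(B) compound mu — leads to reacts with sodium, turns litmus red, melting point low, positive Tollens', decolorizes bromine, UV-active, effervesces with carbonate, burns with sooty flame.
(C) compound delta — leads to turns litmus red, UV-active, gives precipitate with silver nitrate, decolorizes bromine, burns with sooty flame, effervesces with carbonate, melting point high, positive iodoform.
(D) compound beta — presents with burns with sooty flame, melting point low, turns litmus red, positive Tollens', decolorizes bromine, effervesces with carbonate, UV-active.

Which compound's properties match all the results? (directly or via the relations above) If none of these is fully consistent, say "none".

For each candidate, compare predicted effects to what was observed:
(A) compound theta — accounts for every observation (turns litmus red via effervesces with carbonate → turns litmus red)
(B) compound mu — melting point low yes; decolorizes bromine yes; effervesces with carbonate yes; turns litmus red yes; gives precipitate with silver nitrate NO; burns with sooty flame yes; positive Tollens' yes; UV-active yes
(C) compound delta — melting point low NO; decolorizes bromine yes; effervesces with carbonate yes; turns litmus red yes; gives precipitate with silver nitrate yes; burns with sooty flame yes; positive Tollens' NO; UV-active yes
(D) compound beta — does not account for gives precipitate with silver nitrate
(A) is the only candidate with no mismatches.

A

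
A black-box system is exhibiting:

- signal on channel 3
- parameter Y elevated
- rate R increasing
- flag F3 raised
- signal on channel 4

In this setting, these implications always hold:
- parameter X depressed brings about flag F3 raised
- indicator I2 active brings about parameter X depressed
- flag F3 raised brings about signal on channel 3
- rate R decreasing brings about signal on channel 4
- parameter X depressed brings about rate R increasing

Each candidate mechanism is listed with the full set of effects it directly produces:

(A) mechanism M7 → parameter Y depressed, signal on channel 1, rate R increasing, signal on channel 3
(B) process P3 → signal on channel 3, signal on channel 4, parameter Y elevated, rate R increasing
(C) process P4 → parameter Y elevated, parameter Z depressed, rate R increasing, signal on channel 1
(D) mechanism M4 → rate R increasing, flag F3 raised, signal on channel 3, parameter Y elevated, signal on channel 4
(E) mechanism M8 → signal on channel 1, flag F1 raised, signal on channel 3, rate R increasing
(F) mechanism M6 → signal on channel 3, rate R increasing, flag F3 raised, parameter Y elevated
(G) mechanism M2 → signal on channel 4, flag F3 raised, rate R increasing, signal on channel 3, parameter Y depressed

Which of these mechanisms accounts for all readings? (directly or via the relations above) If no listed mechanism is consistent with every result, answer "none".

Per-candidate check:
(A) mechanism M7 — fails on parameter Y elevated, flag F3 raised, signal on channel 4 (predicts parameter Y depressed, not parameter Y elevated)
(B) process P3 — does not account for flag F3 raised
(C) process P4 — does not account for signal on channel 3, flag F3 raised, signal on channel 4
(D) mechanism M4 — signal on channel 3 ✓; parameter Y elevated ✓; rate R increasing ✓; flag F3 raised ✓; signal on channel 4 ✓
(E) mechanism M8 — signal on channel 3 ✓; parameter Y elevated ✗; rate R increasing ✓; flag F3 raised ✗; signal on channel 4 ✗
(F) mechanism M6 — signal on channel 3 ✓; parameter Y elevated ✓; rate R increasing ✓; flag F3 raised ✓; signal on channel 4 ✗
(G) mechanism M2 — signal on channel 3 ✓; parameter Y elevated ✗; rate R increasing ✓; flag F3 raised ✓; signal on channel 4 ✓
(D) is the only candidate with no mismatches.

D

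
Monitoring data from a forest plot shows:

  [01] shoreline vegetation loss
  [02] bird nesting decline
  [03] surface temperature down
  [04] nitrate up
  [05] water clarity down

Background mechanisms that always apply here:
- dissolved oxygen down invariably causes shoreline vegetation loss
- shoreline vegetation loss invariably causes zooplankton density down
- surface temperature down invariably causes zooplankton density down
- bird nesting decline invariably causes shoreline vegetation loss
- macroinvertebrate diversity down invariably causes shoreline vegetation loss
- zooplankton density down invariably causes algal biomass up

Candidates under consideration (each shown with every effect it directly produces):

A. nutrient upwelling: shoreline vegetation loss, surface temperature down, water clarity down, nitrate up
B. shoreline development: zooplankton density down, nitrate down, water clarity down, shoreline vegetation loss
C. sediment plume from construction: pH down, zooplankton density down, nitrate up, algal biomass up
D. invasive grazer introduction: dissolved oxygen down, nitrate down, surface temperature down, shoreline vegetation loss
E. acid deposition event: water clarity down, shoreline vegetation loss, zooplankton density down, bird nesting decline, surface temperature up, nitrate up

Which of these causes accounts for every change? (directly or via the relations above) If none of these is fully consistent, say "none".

Per-candidate check:
(A) nutrient upwelling — shoreline vegetation loss +; bird nesting decline -; surface temperature down +; nitrate up +; water clarity down +
(B) shoreline development — shoreline vegetation loss +; bird nesting decline -; surface temperature down -; nitrate up -; water clarity down +
(C) sediment plume from construction — shoreline vegetation loss -; bird nesting decline -; surface temperature down -; nitrate up +; water clarity down -
(D) invasive grazer introduction — fails on bird nesting decline, nitrate up, water clarity down (predicts nitrate down, not nitrate up)
(E) acid deposition event — shoreline vegetation loss +; bird nesting decline +; surface temperature down -; nitrate up +; water clarity down +
No candidate is consistent with all observations.

none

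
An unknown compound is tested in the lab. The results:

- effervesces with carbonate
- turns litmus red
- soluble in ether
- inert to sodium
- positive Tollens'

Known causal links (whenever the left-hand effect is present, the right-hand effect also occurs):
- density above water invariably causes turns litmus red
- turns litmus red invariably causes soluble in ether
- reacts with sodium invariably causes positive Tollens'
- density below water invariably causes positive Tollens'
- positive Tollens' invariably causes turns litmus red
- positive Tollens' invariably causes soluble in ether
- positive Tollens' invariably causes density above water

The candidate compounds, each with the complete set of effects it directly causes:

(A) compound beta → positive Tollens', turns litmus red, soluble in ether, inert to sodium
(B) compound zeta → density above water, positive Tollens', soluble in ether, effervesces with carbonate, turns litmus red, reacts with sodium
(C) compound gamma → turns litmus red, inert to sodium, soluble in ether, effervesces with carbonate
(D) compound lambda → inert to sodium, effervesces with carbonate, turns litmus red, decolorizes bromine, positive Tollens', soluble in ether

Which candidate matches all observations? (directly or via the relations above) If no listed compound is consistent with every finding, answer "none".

D

Per-candidate check:
(A) compound beta — effervesces with carbonate NO; turns litmus red yes; soluble in ether yes; inert to sodium yes; positive Tollens' yes
(B) compound zeta — effervesces with carbonate yes; turns litmus red yes; soluble in ether yes; inert to sodium NO; positive Tollens' yes
(C) compound gamma — does not account for positive Tollens'
(D) compound lambda — effervesces with carbonate yes; turns litmus red yes; soluble in ether yes; inert to sodium yes; positive Tollens' yes
(D) is the only candidate with no mismatches.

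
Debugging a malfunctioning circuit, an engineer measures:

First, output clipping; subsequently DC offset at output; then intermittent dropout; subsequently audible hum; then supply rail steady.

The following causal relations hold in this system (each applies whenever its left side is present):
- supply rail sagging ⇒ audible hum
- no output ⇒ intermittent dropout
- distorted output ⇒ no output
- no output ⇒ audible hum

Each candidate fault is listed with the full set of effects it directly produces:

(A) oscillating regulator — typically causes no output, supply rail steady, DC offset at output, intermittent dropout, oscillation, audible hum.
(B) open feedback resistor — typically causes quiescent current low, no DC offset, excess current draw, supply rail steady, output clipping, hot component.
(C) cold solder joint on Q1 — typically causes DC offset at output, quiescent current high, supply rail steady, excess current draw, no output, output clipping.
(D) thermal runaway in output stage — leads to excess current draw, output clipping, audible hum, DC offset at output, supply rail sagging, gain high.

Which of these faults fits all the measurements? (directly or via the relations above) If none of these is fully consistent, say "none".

C

Testing each hypothesis:
(A) oscillating regulator — does not account for output clipping
(B) open feedback resistor — output clipping match; DC offset at output miss; intermittent dropout miss; audible hum miss; supply rail steady match
(C) cold solder joint on Q1 — accounts for every observation (intermittent dropout through no output → intermittent dropout)
(D) thermal runaway in output stage — output clipping match; DC offset at output match; intermittent dropout miss; audible hum match; supply rail steady miss
(C) alone accounts for all the evidence.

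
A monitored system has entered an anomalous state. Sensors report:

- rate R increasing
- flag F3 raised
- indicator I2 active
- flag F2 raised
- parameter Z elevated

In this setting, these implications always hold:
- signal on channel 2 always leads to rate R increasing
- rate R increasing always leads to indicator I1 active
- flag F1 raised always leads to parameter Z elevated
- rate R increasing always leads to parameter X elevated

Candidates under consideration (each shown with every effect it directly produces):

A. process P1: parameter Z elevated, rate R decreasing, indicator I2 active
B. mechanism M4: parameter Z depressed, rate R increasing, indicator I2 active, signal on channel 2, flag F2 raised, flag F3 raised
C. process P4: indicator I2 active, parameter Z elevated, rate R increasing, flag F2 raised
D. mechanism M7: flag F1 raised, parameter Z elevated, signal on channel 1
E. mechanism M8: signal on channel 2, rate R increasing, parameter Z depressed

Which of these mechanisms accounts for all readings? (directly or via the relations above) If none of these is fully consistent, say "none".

For each candidate, compare predicted effects to what was observed:
(A) process P1 — rate R increasing NO; flag F3 raised NO; indicator I2 active yes; flag F2 raised NO; parameter Z elevated yes
(B) mechanism M4 — fails on parameter Z elevated (predicts parameter Z depressed, not parameter Z elevated)
(C) process P4 — rate R increasing yes; flag F3 raised NO; indicator I2 active yes; flag F2 raised yes; parameter Z elevated yes
(D) mechanism M7 — rate R increasing NO; flag F3 raised NO; indicator I2 active NO; flag F2 raised NO; parameter Z elevated yes
(E) mechanism M8 — rate R increasing yes; flag F3 raised NO; indicator I2 active NO; flag F2 raised NO; parameter Z elevated NO
None of the listed candidates fits everything.

none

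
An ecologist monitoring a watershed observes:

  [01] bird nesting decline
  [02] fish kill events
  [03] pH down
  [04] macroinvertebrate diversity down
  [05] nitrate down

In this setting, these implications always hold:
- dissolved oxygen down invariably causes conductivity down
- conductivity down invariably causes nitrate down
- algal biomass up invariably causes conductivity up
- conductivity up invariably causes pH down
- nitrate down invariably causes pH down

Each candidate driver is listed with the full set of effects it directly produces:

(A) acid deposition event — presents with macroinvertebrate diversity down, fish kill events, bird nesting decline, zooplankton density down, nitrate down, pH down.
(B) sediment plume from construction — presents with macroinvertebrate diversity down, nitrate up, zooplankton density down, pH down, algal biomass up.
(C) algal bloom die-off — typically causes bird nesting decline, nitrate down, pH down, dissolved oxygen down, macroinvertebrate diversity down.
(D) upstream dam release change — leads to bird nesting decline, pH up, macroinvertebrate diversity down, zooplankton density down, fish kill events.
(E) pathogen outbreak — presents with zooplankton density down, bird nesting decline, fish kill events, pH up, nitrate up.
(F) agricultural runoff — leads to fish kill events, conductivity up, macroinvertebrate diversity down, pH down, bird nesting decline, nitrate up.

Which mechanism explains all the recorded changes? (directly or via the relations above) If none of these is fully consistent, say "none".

A

Testing each hypothesis:
(A) acid deposition event — accounts for every observation
(B) sediment plume from construction — fails on bird nesting decline, fish kill events, nitrate down (predicts nitrate up, not nitrate down)
(C) algal bloom die-off — bird nesting decline match; fish kill events miss; pH down match; macroinvertebrate diversity down match; nitrate down match
(D) upstream dam release change — bird nesting decline match; fish kill events match; pH down miss; macroinvertebrate diversity down match; nitrate down miss
(E) pathogen outbreak — fails on pH down, macroinvertebrate diversity down, nitrate down (predicts pH up, not pH down; predicts nitrate up, not nitrate down)
(F) agricultural runoff — fails on nitrate down (predicts nitrate up, not nitrate down)
(A) is the only candidate with no mismatches.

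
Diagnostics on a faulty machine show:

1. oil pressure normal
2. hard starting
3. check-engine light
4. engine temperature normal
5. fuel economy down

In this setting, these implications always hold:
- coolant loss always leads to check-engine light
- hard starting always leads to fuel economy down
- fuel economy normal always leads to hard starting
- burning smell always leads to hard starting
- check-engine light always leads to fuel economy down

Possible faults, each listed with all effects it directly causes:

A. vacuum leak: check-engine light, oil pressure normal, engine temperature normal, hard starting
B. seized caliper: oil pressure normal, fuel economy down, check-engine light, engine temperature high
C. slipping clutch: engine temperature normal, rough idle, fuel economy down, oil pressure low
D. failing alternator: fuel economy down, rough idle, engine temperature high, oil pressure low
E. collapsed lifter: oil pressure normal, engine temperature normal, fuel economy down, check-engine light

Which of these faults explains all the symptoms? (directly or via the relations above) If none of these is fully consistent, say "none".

For each candidate, compare predicted effects to what was observed:
(A) vacuum leak — accounts for every observation (fuel economy down by hard starting → fuel economy down)
(B) seized caliper — oil pressure normal +; hard starting -; check-engine light +; engine temperature normal -; fuel economy down +
(C) slipping clutch — oil pressure normal -; hard starting -; check-engine light -; engine temperature normal +; fuel economy down +
(D) failing alternator — fails on oil pressure normal, hard starting, check-engine light, engine temperature normal (predicts oil pressure low, not oil pressure normal; predicts engine temperature high, not engine temperature normal)
(E) collapsed lifter — does not account for hard starting
Only (A) is consistent with every observation.

A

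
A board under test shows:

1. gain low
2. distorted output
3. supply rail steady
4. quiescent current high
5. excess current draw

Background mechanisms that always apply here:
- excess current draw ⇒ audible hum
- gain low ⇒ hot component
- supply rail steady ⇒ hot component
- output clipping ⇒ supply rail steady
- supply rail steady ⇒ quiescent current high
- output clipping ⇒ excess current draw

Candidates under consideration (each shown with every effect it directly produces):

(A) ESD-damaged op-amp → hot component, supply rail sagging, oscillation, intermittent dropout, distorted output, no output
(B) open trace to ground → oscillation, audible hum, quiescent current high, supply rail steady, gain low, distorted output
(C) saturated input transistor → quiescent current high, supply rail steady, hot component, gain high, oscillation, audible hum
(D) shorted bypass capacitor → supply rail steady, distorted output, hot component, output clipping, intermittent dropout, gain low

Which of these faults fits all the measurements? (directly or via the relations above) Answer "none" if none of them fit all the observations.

D

For each candidate, compare predicted effects to what was observed:
(A) ESD-damaged op-amp — gain low -; distorted output +; supply rail steady -; quiescent current high -; excess current draw -
(B) open trace to ground — does not account for excess current draw
(C) saturated input transistor — gain low -; distorted output -; supply rail steady +; quiescent current high +; excess current draw -
(D) shorted bypass capacitor — gain low +; distorted output +; supply rail steady +; quiescent current high + (by supply rail steady → quiescent current high); excess current draw + (by output clipping → excess current draw)
(D) alone accounts for all the evidence.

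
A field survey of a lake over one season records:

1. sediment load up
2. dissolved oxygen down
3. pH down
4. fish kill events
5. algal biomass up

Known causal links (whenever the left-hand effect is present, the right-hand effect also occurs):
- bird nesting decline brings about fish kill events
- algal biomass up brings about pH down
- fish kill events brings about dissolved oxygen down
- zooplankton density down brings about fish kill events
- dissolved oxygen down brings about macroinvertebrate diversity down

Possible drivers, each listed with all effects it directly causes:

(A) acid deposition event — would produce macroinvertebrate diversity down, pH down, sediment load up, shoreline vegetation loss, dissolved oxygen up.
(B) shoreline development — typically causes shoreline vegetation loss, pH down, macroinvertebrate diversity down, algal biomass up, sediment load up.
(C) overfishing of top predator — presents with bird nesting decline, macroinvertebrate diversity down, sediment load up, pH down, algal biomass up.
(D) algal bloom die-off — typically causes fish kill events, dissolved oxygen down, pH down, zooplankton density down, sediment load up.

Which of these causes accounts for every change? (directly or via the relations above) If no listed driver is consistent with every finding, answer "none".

Testing each hypothesis:
(A) acid deposition event — sediment load up yes; dissolved oxygen down NO; pH down yes; fish kill events NO; algal biomass up NO
(B) shoreline development — sediment load up yes; dissolved oxygen down NO; pH down yes; fish kill events NO; algal biomass up yes
(C) overfishing of top predator — accounts for every observation (dissolved oxygen down via bird nesting decline → fish kill events → dissolved oxygen down)
(D) algal bloom die-off — sediment load up yes; dissolved oxygen down yes; pH down yes; fish kill events yes; algal biomass up NO
Only (C) is consistent with every observation.

C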